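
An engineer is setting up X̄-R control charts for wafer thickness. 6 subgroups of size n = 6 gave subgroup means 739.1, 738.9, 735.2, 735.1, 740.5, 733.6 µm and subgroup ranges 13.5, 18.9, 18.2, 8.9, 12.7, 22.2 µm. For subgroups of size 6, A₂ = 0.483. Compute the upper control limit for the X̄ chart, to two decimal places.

X̄̄ = (739.1 + 738.9 + 735.2 + 735.1 + 740.5 + 733.6) / 6 = 4422.4000 / 6 = 737.0667
R̄ = (13.5 + 18.9 + 18.2 + 8.9 + 12.7 + 22.2) / 6 = 94.4000 / 6 = 15.7333
UCL = X̄̄ + A₂·R̄ = 737.0667 + 0.483 × 15.7333 = 744.6659

744.67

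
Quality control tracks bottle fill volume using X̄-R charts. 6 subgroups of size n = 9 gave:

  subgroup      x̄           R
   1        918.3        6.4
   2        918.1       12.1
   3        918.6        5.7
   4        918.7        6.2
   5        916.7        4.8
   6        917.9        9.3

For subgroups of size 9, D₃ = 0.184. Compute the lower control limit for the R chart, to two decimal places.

R̄ = (6.4 + 12.1 + 5.7 + 6.2 + 4.8 + 9.3) / 6 = 44.5000 / 6 = 7.4167
LCL_R = D₃·R̄ = 0.184 × 7.4167 = 1.3647

1.36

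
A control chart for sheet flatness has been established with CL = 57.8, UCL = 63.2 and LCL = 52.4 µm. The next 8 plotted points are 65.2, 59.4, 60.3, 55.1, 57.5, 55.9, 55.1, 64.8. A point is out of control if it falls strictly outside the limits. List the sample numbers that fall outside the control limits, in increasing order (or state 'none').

1, 8

Compare each point to [52.4, 63.2]: sample 1 = 65.2 > UCL; sample 8 = 64.8 > UCL.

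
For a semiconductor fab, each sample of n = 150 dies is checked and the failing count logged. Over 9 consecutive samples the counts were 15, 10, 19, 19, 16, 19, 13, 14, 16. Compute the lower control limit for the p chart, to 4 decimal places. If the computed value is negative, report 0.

0.0295

p̄ = Σdᵢ / (k·n) = 141 / (9 × 150) = 0.10444
LCL = p̄ − 3·√(p̄(1−p̄)/n) = 0.10444 − 3 × 0.02497 = 0.02953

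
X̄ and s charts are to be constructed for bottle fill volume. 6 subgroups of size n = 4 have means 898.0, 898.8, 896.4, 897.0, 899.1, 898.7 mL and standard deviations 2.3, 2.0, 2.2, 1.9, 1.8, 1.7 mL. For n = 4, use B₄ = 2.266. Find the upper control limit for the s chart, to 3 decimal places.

4.494

s̄ = (2.3 + 2.0 + 2.2 + 1.9 + 1.8 + 1.7) / 6 = 1.9833
UCL_s = B₄·s̄ = 2.266 × 1.9833 = 4.4942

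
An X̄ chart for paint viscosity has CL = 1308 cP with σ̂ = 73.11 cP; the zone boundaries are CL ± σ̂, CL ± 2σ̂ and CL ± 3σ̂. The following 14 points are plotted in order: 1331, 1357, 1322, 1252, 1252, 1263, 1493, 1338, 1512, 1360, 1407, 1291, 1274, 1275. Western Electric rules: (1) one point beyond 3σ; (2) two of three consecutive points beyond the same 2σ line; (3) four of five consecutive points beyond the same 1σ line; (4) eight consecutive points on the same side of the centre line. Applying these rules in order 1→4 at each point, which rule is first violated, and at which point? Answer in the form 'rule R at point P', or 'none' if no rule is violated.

rule 2 at point 9

Zone of each point (C = within 1σ̂, B = 1σ̂–2σ̂, A = 2σ̂–3σ̂, * = beyond 3σ̂; sign = side of CL): 1:+C, 2:+C, 3:+C, 4:-C, 5:-C, 6:-C, 7:+A, 8:+C, 9:+A, 10:+C, 11:+B, 12:-C, 13:-C, 14:-C
Rule 2 (two of three consecutive points beyond the same 2σ limit) is satisfied at point 9.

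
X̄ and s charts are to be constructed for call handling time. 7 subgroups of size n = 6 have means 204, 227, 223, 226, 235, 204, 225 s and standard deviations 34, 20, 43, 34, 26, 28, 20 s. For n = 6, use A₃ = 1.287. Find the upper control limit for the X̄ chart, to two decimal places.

258.26

X̄̄ = (204 + 227 + 223 + 226 + 235 + 204 + 225) / 7 = 220.5714
s̄ = (34 + 20 + 43 + 34 + 26 + 28 + 20) / 7 = 29.2857
UCL = X̄̄ + A₃·s̄ = 220.5714 + 1.287 × 29.2857 = 258.2621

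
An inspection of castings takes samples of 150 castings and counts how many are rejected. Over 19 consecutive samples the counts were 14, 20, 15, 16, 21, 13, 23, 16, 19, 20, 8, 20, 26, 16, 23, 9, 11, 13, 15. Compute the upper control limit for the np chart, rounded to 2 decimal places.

28.31

p̄ = Σdᵢ / (k·n) = 318 / (19 × 150) = 0.11158
UCL = np̄ + 3·√(np̄(1−p̄)) = 16.7368 + 3 × √(16.7368×0.88842) = 16.7368 + 3 × 3.8561 = 28.3051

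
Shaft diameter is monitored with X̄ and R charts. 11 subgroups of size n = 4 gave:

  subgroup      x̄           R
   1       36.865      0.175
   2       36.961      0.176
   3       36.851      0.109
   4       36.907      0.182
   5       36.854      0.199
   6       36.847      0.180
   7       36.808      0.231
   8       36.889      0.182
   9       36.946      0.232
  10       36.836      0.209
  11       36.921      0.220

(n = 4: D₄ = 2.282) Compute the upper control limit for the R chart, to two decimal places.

R̄ = (0.175 + 0.176 + 0.109 + 0.182 + 0.199 + 0.180 + 0.231 + 0.182 + 0.232 + 0.209 + 0.220) / 11 = 2.0950 / 11 = 0.1905
UCL_R = D₄·R̄ = 2.282 × 0.1905 = 0.4346

0.43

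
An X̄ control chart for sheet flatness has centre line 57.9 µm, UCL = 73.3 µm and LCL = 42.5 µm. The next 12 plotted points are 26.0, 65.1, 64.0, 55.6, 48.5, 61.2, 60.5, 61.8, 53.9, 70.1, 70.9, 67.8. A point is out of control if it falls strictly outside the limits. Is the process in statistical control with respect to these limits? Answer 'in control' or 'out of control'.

Compare each point to [42.5, 73.3]: sample 1 = 26.0 < LCL.

out of control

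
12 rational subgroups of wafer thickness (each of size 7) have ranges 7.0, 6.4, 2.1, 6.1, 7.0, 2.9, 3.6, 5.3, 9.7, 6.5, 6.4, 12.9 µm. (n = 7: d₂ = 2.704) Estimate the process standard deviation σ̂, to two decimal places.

2.34

R̄ = (7.0 + 6.4 + 2.1 + 6.1 + 7.0 + 2.9 + 3.6 + 5.3 + 9.7 + 6.5 + 6.4 + 12.9) / 12 = 6.3250
σ̂ = R̄ / d₂ = 6.3250 / 2.704 = 2.3391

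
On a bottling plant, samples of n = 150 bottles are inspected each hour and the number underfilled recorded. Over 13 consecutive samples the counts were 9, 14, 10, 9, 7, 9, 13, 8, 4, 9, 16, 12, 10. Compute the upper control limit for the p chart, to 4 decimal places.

p̄ = Σdᵢ / (k·n) = 130 / (13 × 150) = 0.06667
UCL = p̄ + 3·√(p̄(1−p̄)/n) = 0.06667 + 3 × √(0.06667×0.93333/150) = 0.06667 + 3 × 0.02037 = 0.12777

0.1278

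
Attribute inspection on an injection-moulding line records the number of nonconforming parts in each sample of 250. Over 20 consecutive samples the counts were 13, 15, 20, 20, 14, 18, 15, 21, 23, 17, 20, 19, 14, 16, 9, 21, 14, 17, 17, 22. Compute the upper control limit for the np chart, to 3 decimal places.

p̄ = Σdᵢ / (k·n) = 345 / (20 × 250) = 0.06900
UCL = np̄ + 3·√(np̄(1−p̄)) = 17.2500 + 3 × √(17.2500×0.93100) = 17.2500 + 3 × 4.0075 = 29.2724

29.272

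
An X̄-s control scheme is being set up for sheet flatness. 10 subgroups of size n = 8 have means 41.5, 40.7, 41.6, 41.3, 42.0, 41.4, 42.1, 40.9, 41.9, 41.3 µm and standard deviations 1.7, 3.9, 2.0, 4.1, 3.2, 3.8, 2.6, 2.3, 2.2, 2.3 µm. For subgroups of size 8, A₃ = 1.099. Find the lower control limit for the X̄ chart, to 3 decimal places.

X̄̄ = (41.5 + 40.7 + 41.6 + 41.3 + 42.0 + 41.4 + 42.1 + 40.9 + 41.9 + 41.3) / 10 = 41.4700
s̄ = (1.7 + 3.9 + 2.0 + 4.1 + 3.2 + 3.8 + 2.6 + 2.3 + 2.2 + 2.3) / 10 = 2.8100
LCL = X̄̄ − A₃·s̄ = 41.4700 − 1.099 × 2.8100 = 38.3818

38.382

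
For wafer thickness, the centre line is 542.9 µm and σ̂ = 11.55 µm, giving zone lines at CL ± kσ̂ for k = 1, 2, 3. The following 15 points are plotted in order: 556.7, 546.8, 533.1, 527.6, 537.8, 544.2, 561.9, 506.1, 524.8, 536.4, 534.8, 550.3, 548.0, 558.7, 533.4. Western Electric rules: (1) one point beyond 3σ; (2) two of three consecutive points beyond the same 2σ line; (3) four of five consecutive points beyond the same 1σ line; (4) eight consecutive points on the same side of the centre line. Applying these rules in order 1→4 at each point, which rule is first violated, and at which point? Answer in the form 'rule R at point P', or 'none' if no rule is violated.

rule 1 at point 8

Zone of each point (C = within 1σ̂, B = 1σ̂–2σ̂, A = 2σ̂–3σ̂, * = beyond 3σ̂; sign = side of CL): 1:+B, 2:+C, 3:-C, 4:-B, 5:-C, 6:+C, 7:+B, 8:-*, 9:-B, 10:-C, 11:-C, 12:+C, 13:+C, 14:+B, 15:-C
Rule 1 (one point beyond the 3σ limits) is satisfied at point 8.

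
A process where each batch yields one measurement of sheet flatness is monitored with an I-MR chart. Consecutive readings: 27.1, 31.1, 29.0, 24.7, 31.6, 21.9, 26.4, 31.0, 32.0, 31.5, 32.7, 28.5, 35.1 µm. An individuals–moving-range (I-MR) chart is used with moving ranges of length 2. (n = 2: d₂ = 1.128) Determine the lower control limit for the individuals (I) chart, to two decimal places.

18.44

X̄ = (27.1 + 31.1 + 29.0 + 24.7 + 31.6 + 21.9 + 26.4 + 31.0 + 32.0 + 31.5 + 32.7 + 28.5 + 35.1) / 13 = 29.4308
Moving ranges: 4.0, 2.1, 4.3, 6.9, 9.7, 4.5, 4.6, 1.0, 0.5, 1.2, 4.2, 6.6; M̄R̄ = 49.6000 / 12 = 4.1333
LCL = X̄ − 3·M̄R̄/d₂ = 29.4308 − 3 × 4.1333 / 1.128 = 18.4379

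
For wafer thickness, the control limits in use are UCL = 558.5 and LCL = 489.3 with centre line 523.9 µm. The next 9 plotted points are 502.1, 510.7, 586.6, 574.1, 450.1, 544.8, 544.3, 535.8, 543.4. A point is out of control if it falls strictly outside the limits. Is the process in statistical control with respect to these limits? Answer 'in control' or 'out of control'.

out of control

Compare each point to [489.3, 558.5]: sample 3 = 586.6 > UCL; sample 4 = 574.1 > UCL; sample 5 = 450.1 < LCL.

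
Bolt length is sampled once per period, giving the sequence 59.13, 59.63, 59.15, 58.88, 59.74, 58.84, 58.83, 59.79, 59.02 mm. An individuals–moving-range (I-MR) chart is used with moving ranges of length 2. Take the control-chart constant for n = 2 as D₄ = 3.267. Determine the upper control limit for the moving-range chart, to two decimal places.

1.94

Moving ranges: 0.50, 0.48, 0.27, 0.86, 0.90, 0.01, 0.96, 0.77; M̄R̄ = 4.7500 / 8 = 0.5938
UCL_MR = D₄·M̄R̄ = 3.267 × 0.5938 = 1.9398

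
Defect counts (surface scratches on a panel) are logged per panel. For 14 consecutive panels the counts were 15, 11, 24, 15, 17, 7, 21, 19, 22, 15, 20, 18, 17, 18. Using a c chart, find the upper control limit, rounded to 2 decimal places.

29.47

c̄ = (15 + 11 + 24 + 15 + 17 + 7 + 21 + 19 + 22 + 15 + 20 + 18 + 17 + 18) / 14 = 239 / 14 = 17.0714
UCL = c̄ + 3√c̄ = 17.0714 + 3 × √17.0714 = 17.0714 + 3 × 4.1318 = 29.4667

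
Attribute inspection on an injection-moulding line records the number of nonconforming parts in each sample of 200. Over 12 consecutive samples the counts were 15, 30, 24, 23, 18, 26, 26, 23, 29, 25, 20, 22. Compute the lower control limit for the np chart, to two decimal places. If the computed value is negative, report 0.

p̄ = Σdᵢ / (k·n) = 281 / (12 × 200) = 0.11708
LCL = np̄ − 3·√(np̄(1−p̄)) = 23.4167 − 3 × 4.5470 = 9.7757

9.78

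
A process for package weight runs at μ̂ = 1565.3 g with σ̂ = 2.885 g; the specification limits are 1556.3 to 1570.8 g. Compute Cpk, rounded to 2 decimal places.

Cpu = (USL − μ̂) / (3σ̂) = (1570.8 − 1565.3) / (3 × 2.885) = 0.6355; Cpl = (μ̂ − LSL) / (3σ̂) = (1565.3 − 1556.3) / (3 × 2.885) = 1.0399; Cpk = min(Cpu, Cpl) = 0.6355

0.64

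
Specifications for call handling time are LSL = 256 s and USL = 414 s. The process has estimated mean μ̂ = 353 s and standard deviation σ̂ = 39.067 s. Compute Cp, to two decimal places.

Cp = (USL − LSL) / (6σ̂) = (414 − 256) / (6 × 39.067) = 158.0000 / 234.4020 = 0.6741

0.67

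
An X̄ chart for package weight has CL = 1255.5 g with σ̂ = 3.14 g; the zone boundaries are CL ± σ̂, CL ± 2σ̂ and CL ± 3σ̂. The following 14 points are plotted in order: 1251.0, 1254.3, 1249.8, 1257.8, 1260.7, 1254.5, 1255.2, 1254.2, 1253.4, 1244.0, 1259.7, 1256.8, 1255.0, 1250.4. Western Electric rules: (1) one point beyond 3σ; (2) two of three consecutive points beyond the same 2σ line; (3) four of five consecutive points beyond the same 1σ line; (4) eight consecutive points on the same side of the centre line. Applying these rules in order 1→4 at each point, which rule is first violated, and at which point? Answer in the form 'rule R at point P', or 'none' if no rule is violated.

rule 1 at point 10

Zone of each point (C = within 1σ̂, B = 1σ̂–2σ̂, A = 2σ̂–3σ̂, * = beyond 3σ̂; sign = side of CL): 1:-B, 2:-C, 3:-B, 4:+C, 5:+B, 6:-C, 7:-C, 8:-C, 9:-C, 10:-*, 11:+B, 12:+C, 13:-C, 14:-B
Rule 1 (one point beyond the 3σ limits) is satisfied at point 10.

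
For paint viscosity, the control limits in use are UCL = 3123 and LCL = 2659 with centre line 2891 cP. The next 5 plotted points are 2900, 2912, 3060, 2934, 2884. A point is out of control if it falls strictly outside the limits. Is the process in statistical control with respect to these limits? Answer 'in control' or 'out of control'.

in control

All 5 points lie within [2659, 3123].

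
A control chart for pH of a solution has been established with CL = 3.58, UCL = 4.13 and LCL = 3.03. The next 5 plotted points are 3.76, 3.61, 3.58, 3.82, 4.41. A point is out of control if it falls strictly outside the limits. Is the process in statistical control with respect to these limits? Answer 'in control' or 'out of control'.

out of control

Compare each point to [3.03, 4.13]: sample 5 = 4.41 > UCL.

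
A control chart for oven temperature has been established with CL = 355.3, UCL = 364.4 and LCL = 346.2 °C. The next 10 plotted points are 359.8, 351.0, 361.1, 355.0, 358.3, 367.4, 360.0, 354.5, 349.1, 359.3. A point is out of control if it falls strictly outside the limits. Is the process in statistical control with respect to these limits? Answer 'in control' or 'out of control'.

out of control

Compare each point to [346.2, 364.4]: sample 6 = 367.4 > UCL.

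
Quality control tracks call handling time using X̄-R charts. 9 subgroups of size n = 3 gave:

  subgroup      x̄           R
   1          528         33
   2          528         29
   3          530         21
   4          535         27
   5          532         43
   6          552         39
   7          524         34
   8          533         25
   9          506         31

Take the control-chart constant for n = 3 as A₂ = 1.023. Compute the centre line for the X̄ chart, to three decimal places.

X̄̄ = (528 + 528 + 530 + 535 + 532 + 552 + 524 + 533 + 506) / 9 = 4768.0000 / 9 = 529.7778
CL = X̄̄ = 529.7778

529.778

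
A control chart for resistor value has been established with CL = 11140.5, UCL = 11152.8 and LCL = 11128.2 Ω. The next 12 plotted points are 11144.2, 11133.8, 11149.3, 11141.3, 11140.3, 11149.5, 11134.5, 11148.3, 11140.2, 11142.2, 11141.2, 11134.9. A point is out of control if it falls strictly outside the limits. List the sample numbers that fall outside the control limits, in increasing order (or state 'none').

none

All 12 points lie within [11128.2, 11152.8].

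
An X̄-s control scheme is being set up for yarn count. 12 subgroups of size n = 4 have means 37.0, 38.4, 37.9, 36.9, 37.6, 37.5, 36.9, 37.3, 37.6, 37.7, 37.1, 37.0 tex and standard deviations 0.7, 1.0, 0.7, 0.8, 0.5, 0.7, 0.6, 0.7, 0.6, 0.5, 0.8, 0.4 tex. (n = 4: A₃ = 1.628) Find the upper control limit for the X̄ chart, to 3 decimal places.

38.494

X̄̄ = (37.0 + 38.4 + 37.9 + 36.9 + 37.6 + 37.5 + 36.9 + 37.3 + 37.6 + 37.7 + 37.1 + 37.0) / 12 = 37.4083
s̄ = (0.7 + 1.0 + 0.7 + 0.8 + 0.5 + 0.7 + 0.6 + 0.7 + 0.6 + 0.5 + 0.8 + 0.4) / 12 = 0.6667
UCL = X̄̄ + A₃·s̄ = 37.4083 + 1.628 × 0.6667 = 38.4937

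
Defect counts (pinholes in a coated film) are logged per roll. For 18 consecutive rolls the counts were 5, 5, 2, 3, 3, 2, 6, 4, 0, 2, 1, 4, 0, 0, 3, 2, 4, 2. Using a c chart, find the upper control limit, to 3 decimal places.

c̄ = (5 + 5 + 2 + 3 + 3 + 2 + 6 + 4 + 0 + 2 + 1 + 4 + 0 + 0 + 3 + 2 + 4 + 2) / 18 = 48 / 18 = 2.6667
UCL = c̄ + 3√c̄ = 2.6667 + 3 × √2.6667 = 2.6667 + 3 × 1.6330 = 7.5656

7.566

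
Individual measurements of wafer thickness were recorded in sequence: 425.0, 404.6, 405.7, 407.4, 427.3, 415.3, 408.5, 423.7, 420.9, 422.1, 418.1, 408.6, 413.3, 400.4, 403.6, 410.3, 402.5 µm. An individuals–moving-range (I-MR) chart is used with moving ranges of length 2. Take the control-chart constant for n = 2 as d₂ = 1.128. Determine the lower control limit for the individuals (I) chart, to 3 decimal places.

X̄ = (425.0 + 404.6 + 405.7 + 407.4 + 427.3 + 415.3 + 408.5 + 423.7 + 420.9 + 422.1 + 418.1 + 408.6 + 413.3 + 400.4 + 403.6 + 410.3 + 402.5) / 17 = 412.7824
Moving ranges: 20.4, 1.1, 1.7, 19.9, 12.0, 6.8, 15.2, 2.8, 1.2, 4.0, 9.5, 4.7, 12.9, 3.2, 6.7, 7.8; M̄R̄ = 129.9000 / 16 = 8.1188
LCL = X̄ − 3·M̄R̄/d₂ = 412.7824 − 3 × 8.1188 / 1.128 = 391.1899

391.190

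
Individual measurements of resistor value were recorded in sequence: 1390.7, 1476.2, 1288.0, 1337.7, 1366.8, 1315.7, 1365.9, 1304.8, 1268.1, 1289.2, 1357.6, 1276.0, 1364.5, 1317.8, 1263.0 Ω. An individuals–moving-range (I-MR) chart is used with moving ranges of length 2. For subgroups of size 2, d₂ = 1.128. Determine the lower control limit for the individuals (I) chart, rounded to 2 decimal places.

1158.75

X̄ = (1390.7 + 1476.2 + 1288.0 + 1337.7 + 1366.8 + 1315.7 + 1365.9 + 1304.8 + 1268.1 + 1289.2 + 1357.6 + 1276.0 + 1364.5 + 1317.8 + 1263.0) / 15 = 1332.1333
Moving ranges: 85.5, 188.2, 49.7, 29.1, 51.1, 50.2, 61.1, 36.7, 21.1, 68.4, 81.6, 88.5, 46.7, 54.8; M̄R̄ = 912.7000 / 14 = 65.1929
LCL = X̄ − 3·M̄R̄/d₂ = 1332.1333 − 3 × 65.1929 / 1.128 = 1158.7481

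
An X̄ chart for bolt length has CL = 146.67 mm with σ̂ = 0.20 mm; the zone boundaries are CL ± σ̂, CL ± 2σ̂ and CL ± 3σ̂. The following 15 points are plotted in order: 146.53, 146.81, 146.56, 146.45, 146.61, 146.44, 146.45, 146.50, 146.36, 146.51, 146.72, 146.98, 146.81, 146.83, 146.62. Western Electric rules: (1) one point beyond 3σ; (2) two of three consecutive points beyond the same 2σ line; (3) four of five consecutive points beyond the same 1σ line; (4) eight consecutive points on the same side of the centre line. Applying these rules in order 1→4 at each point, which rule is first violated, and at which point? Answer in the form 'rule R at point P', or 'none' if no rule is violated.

rule 4 at point 10

Zone of each point (C = within 1σ̂, B = 1σ̂–2σ̂, A = 2σ̂–3σ̂, * = beyond 3σ̂; sign = side of CL): 1:-C, 2:+C, 3:-C, 4:-B, 5:-C, 6:-B, 7:-B, 8:-C, 9:-B, 10:-C, 11:+C, 12:+B, 13:+C, 14:+C, 15:-C
Rule 4 (eight consecutive points on the same side of the centre line) is satisfied at point 10.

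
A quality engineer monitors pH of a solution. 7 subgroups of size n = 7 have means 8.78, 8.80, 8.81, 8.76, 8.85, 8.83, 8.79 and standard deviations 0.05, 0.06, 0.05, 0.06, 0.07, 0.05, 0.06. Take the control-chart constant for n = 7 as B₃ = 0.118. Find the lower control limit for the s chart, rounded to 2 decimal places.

0.01

s̄ = (0.05 + 0.06 + 0.05 + 0.06 + 0.07 + 0.05 + 0.06) / 7 = 0.0571
LCL_s = B₃·s̄ = 0.118 × 0.0571 = 0.0067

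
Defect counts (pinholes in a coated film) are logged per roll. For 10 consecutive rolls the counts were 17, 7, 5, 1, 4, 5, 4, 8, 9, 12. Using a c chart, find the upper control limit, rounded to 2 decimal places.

15.25

c̄ = (17 + 7 + 5 + 1 + 4 + 5 + 4 + 8 + 9 + 12) / 10 = 72 / 10 = 7.2000
UCL = c̄ + 3√c̄ = 7.2000 + 3 × √7.2000 = 7.2000 + 3 × 2.6833 = 15.2498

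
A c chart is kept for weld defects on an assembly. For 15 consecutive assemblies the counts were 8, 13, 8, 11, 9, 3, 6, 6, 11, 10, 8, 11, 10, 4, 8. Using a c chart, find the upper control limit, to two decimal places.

17.09

c̄ = (8 + 13 + 8 + 11 + 9 + 3 + 6 + 6 + 11 + 10 + 8 + 11 + 10 + 4 + 8) / 15 = 126 / 15 = 8.4000
UCL = c̄ + 3√c̄ = 8.4000 + 3 × √8.4000 = 8.4000 + 3 × 2.8983 = 17.0948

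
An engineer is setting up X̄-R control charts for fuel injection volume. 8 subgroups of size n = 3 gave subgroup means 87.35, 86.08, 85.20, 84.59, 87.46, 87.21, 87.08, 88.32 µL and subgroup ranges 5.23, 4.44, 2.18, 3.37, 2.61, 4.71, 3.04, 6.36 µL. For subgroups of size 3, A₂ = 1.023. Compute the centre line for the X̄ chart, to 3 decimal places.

86.661

X̄̄ = (87.35 + 86.08 + 85.20 + 84.59 + 87.46 + 87.21 + 87.08 + 88.32) / 8 = 693.2900 / 8 = 86.6612
CL = X̄̄ = 86.6612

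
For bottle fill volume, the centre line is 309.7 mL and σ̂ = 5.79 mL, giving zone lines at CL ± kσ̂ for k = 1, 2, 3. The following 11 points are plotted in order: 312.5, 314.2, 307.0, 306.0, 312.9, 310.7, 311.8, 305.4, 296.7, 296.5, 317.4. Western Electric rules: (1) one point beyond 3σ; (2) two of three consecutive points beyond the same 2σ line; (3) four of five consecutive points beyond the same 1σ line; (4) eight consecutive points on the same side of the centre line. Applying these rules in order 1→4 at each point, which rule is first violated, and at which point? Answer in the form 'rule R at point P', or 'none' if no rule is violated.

rule 2 at point 10

Zone of each point (C = within 1σ̂, B = 1σ̂–2σ̂, A = 2σ̂–3σ̂, * = beyond 3σ̂; sign = side of CL): 1:+C, 2:+C, 3:-C, 4:-C, 5:+C, 6:+C, 7:+C, 8:-C, 9:-A, 10:-A, 11:+B
Rule 2 (two of three consecutive points beyond the same 2σ limit) is satisfied at point 10.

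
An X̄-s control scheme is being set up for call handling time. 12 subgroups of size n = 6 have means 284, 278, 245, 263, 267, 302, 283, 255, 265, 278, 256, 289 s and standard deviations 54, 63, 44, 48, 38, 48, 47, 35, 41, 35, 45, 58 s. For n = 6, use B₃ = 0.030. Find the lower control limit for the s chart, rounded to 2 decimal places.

1.39

s̄ = (54 + 63 + 44 + 48 + 38 + 48 + 47 + 35 + 41 + 35 + 45 + 58) / 12 = 46.3333
LCL_s = B₃·s̄ = 0.030 × 46.3333 = 1.3900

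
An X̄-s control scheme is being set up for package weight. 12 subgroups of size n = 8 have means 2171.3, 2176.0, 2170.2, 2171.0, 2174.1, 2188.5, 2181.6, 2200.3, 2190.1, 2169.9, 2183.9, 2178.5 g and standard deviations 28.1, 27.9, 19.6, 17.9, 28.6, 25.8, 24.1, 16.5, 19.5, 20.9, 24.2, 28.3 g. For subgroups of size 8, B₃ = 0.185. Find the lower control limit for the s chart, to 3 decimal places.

s̄ = (28.1 + 27.9 + 19.6 + 17.9 + 28.6 + 25.8 + 24.1 + 16.5 + 19.5 + 20.9 + 24.2 + 28.3) / 12 = 23.4500
LCL_s = B₃·s̄ = 0.185 × 23.4500 = 4.3382

4.338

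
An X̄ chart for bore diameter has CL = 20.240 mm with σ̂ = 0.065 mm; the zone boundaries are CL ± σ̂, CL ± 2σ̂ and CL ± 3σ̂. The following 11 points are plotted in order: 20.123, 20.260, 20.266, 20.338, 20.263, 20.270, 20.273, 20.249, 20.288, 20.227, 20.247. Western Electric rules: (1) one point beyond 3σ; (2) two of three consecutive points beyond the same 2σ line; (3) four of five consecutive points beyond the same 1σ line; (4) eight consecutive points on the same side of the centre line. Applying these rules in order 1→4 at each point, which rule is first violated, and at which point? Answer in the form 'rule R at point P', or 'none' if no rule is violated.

rule 4 at point 9

Zone of each point (C = within 1σ̂, B = 1σ̂–2σ̂, A = 2σ̂–3σ̂, * = beyond 3σ̂; sign = side of CL): 1:-B, 2:+C, 3:+C, 4:+B, 5:+C, 6:+C, 7:+C, 8:+C, 9:+C, 10:-C, 11:+C
Rule 4 (eight consecutive points on the same side of the centre line) is satisfied at point 9.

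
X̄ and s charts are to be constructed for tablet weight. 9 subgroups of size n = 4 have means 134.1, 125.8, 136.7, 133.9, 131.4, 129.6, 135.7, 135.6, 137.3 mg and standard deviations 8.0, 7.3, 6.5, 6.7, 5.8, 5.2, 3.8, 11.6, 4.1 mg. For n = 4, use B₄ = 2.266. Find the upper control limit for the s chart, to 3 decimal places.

14.855

s̄ = (8.0 + 7.3 + 6.5 + 6.7 + 5.8 + 5.2 + 3.8 + 11.6 + 4.1) / 9 = 6.5556
UCL_s = B₄·s̄ = 2.266 × 6.5556 = 14.8549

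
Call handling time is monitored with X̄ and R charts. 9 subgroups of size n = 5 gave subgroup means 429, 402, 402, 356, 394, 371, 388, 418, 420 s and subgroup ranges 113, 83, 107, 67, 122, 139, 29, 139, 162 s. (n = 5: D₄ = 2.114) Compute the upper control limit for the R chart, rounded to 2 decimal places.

R̄ = (113 + 83 + 107 + 67 + 122 + 139 + 29 + 139 + 162) / 9 = 961.0000 / 9 = 106.7778
UCL_R = D₄·R̄ = 2.114 × 106.7778 = 225.7282

225.73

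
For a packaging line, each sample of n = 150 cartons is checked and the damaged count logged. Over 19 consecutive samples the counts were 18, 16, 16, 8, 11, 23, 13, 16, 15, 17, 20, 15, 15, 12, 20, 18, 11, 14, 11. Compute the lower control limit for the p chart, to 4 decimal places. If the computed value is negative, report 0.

p̄ = Σdᵢ / (k·n) = 289 / (19 × 150) = 0.10140
LCL = p̄ − 3·√(p̄(1−p̄)/n) = 0.10140 − 3 × 0.02465 = 0.02746

0.0275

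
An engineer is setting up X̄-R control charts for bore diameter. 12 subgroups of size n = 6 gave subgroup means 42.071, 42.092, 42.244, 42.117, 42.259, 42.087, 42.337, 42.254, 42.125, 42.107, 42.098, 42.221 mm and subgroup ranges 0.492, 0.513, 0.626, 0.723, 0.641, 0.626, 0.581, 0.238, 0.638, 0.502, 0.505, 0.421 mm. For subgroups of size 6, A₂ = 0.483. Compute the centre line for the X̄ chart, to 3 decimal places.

X̄̄ = (42.071 + 42.092 + 42.244 + 42.117 + 42.259 + 42.087 + 42.337 + 42.254 + 42.125 + 42.107 + 42.098 + 42.221) / 12 = 506.0120 / 12 = 42.1677
CL = X̄̄ = 42.1677

42.168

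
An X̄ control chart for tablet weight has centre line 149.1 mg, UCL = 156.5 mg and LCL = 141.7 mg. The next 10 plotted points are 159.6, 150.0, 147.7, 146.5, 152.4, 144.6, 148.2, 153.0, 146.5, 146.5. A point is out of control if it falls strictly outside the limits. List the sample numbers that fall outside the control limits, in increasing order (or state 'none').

Compare each point to [141.7, 156.5]: sample 1 = 159.6 > UCL.

1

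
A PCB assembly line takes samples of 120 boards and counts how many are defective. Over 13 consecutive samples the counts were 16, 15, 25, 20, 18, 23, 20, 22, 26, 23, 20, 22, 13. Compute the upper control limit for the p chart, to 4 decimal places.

0.2711

p̄ = Σdᵢ / (k·n) = 263 / (13 × 120) = 0.16859
UCL = p̄ + 3·√(p̄(1−p̄)/n) = 0.16859 + 3 × √(0.16859×0.83141/120) = 0.16859 + 3 × 0.03418 = 0.27112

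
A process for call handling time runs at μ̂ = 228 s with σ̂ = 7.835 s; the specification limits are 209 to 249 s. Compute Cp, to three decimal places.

Cp = (USL − LSL) / (6σ̂) = (249 − 209) / (6 × 7.835) = 40.0000 / 47.0100 = 0.8509

0.851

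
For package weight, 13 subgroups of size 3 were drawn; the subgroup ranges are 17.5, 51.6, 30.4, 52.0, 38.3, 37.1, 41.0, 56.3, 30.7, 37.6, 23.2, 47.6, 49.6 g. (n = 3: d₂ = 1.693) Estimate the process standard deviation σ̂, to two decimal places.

R̄ = (17.5 + 51.6 + 30.4 + 52.0 + 38.3 + 37.1 + 41.0 + 56.3 + 30.7 + 37.6 + 23.2 + 47.6 + 49.6) / 13 = 39.4538
σ̂ = R̄ / d₂ = 39.4538 / 1.693 = 23.3041

23.30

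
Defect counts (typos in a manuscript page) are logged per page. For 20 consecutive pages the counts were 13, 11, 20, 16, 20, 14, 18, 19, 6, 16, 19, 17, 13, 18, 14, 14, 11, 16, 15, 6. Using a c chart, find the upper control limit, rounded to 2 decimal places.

26.34

c̄ = (13 + 11 + 20 + 16 + 20 + 14 + 18 + 19 + 6 + 16 + 19 + 17 + 13 + 18 + 14 + 14 + 11 + 16 + 15 + 6) / 20 = 296 / 20 = 14.8000
UCL = c̄ + 3√c̄ = 14.8000 + 3 × √14.8000 = 14.8000 + 3 × 3.8471 = 26.3412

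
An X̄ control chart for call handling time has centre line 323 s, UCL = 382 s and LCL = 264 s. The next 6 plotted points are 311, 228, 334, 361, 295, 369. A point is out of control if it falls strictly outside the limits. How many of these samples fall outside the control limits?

1

Compare each point to [264, 382]: sample 2 = 228 < LCL.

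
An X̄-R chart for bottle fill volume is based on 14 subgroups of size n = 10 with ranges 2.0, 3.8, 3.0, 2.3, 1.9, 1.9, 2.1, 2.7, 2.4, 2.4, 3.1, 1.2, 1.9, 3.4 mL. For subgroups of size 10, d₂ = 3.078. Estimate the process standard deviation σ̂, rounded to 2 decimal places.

0.79

R̄ = (2.0 + 3.8 + 3.0 + 2.3 + 1.9 + 1.9 + 2.1 + 2.7 + 2.4 + 2.4 + 3.1 + 1.2 + 1.9 + 3.4) / 14 = 2.4357
σ̂ = R̄ / d₂ = 2.4357 / 3.078 = 0.7913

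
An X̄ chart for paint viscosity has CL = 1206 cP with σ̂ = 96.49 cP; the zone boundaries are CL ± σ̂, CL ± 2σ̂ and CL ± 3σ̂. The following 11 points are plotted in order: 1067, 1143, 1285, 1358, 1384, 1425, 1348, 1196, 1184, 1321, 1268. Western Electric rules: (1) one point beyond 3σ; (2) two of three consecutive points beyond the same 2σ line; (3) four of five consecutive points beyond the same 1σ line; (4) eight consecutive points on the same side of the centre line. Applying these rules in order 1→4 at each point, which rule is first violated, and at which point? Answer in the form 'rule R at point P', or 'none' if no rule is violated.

Zone of each point (C = within 1σ̂, B = 1σ̂–2σ̂, A = 2σ̂–3σ̂, * = beyond 3σ̂; sign = side of CL): 1:-B, 2:-C, 3:+C, 4:+B, 5:+B, 6:+A, 7:+B, 8:-C, 9:-C, 10:+B, 11:+C
Rule 3 (four of five consecutive points beyond the same 1σ limit) is satisfied at point 7.

rule 3 at point 7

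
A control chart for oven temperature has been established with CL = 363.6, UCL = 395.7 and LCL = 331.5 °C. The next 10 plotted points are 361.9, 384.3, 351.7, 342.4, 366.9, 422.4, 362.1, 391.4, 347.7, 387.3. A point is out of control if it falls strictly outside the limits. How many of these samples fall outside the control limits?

1

Compare each point to [331.5, 395.7]: sample 6 = 422.4 > UCL.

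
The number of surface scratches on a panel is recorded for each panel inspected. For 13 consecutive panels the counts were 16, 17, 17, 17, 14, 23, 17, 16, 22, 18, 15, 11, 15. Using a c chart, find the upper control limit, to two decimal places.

29.05

c̄ = (16 + 17 + 17 + 17 + 14 + 23 + 17 + 16 + 22 + 18 + 15 + 11 + 15) / 13 = 218 / 13 = 16.7692
UCL = c̄ + 3√c̄ = 16.7692 + 3 × √16.7692 = 16.7692 + 3 × 4.0950 = 29.0543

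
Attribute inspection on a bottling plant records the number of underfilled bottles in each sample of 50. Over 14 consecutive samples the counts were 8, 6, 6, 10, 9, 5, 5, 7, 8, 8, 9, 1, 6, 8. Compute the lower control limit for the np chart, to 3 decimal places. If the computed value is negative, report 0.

p̄ = Σdᵢ / (k·n) = 96 / (14 × 50) = 0.13714
LCL = np̄ − 3·√(np̄(1−p̄)) = 6.8571 − 3 × 2.4324 = -0.4402 → 0 (negative, so LCL = 0)

0.000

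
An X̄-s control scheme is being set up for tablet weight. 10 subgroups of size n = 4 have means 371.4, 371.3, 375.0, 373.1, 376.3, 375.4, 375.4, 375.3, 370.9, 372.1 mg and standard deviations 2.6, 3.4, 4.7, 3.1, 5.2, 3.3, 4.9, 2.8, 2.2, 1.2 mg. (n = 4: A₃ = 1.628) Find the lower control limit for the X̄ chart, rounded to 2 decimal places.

368.18

X̄̄ = (371.4 + 371.3 + 375.0 + 373.1 + 376.3 + 375.4 + 375.4 + 375.3 + 370.9 + 372.1) / 10 = 373.6200
s̄ = (2.6 + 3.4 + 4.7 + 3.1 + 5.2 + 3.3 + 4.9 + 2.8 + 2.2 + 1.2) / 10 = 3.3400
LCL = X̄̄ − A₃·s̄ = 373.6200 − 1.628 × 3.3400 = 368.1825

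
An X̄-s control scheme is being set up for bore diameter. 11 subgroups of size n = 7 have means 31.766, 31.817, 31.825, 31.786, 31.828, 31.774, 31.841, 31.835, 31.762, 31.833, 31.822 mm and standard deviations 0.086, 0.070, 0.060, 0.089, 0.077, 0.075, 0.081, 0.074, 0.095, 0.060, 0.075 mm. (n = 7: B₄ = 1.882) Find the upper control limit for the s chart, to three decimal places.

s̄ = (0.086 + 0.070 + 0.060 + 0.089 + 0.077 + 0.075 + 0.081 + 0.074 + 0.095 + 0.060 + 0.075) / 11 = 0.0765
UCL_s = B₄·s̄ = 1.882 × 0.0765 = 0.1441

0.144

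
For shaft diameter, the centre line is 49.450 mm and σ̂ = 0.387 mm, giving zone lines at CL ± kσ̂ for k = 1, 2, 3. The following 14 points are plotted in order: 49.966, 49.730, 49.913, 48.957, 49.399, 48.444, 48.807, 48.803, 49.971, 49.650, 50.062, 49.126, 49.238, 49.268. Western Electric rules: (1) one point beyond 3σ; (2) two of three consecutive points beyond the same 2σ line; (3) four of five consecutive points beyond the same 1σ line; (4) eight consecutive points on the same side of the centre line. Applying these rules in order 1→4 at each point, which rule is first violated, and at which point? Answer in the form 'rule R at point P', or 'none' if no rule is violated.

Zone of each point (C = within 1σ̂, B = 1σ̂–2σ̂, A = 2σ̂–3σ̂, * = beyond 3σ̂; sign = side of CL): 1:+B, 2:+C, 3:+B, 4:-B, 5:-C, 6:-A, 7:-B, 8:-B, 9:+B, 10:+C, 11:+B, 12:-C, 13:-C, 14:-C
Rule 3 (four of five consecutive points beyond the same 1σ limit) is satisfied at point 8.

rule 3 at point 8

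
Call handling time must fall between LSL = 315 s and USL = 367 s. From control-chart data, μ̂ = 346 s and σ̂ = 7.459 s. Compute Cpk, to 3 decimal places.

Cpu = (USL − μ̂) / (3σ̂) = (367 − 346) / (3 × 7.459) = 0.9385; Cpl = (μ̂ − LSL) / (3σ̂) = (346 − 315) / (3 × 7.459) = 1.3854; Cpk = min(Cpu, Cpl) = 0.9385

0.938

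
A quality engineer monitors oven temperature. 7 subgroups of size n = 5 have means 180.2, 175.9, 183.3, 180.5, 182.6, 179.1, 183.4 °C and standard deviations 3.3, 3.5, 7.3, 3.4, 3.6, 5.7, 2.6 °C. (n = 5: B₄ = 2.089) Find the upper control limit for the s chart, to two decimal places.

s̄ = (3.3 + 3.5 + 7.3 + 3.4 + 3.6 + 5.7 + 2.6) / 7 = 4.2000
UCL_s = B₄·s̄ = 2.089 × 4.2000 = 8.7738

8.77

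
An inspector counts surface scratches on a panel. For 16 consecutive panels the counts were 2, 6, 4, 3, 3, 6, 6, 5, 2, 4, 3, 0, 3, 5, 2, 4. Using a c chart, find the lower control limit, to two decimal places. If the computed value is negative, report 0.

c̄ = (2 + 6 + 4 + 3 + 3 + 6 + 6 + 5 + 2 + 4 + 3 + 0 + 3 + 5 + 2 + 4) / 16 = 58 / 16 = 3.6250
LCL = c̄ − 3√c̄ = 3.6250 − 3 × 1.9039 = -2.0868 → 0 (cannot be negative)

0.00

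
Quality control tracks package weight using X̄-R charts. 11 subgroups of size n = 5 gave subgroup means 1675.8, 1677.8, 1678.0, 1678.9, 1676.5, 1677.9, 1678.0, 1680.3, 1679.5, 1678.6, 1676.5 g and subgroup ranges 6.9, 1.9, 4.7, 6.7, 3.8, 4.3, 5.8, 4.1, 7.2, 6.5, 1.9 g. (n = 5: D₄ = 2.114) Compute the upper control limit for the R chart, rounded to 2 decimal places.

10.34

R̄ = (6.9 + 1.9 + 4.7 + 6.7 + 3.8 + 4.3 + 5.8 + 4.1 + 7.2 + 6.5 + 1.9) / 11 = 53.8000 / 11 = 4.8909
UCL_R = D₄·R̄ = 2.114 × 4.8909 = 10.3394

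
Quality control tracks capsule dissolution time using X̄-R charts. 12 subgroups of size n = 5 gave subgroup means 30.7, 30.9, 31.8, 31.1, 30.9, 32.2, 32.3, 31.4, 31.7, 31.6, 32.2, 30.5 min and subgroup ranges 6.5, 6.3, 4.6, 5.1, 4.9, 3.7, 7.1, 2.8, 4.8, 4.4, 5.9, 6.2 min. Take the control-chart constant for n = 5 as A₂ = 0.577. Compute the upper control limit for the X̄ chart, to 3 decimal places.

34.437

X̄̄ = (30.7 + 30.9 + 31.8 + 31.1 + 30.9 + 32.2 + 32.3 + 31.4 + 31.7 + 31.6 + 32.2 + 30.5) / 12 = 377.3000 / 12 = 31.4417
R̄ = (6.5 + 6.3 + 4.6 + 5.1 + 4.9 + 3.7 + 7.1 + 2.8 + 4.8 + 4.4 + 5.9 + 6.2) / 12 = 62.3000 / 12 = 5.1917
UCL = X̄̄ + A₂·R̄ = 31.4417 + 0.577 × 5.1917 = 34.4373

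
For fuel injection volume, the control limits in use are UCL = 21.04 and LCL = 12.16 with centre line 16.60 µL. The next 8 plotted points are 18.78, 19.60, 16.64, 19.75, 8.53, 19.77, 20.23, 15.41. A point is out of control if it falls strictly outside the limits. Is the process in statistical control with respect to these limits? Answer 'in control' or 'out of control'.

out of control

Compare each point to [12.16, 21.04]: sample 5 = 8.53 < LCL.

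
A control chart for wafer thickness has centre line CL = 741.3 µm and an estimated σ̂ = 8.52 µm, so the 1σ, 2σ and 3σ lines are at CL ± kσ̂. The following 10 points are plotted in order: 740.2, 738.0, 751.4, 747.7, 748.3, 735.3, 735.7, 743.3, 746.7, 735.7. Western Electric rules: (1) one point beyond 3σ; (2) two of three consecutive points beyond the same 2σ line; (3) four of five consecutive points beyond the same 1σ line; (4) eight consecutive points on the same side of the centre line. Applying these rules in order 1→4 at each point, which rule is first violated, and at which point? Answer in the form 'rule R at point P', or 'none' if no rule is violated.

none

Zone of each point (C = within 1σ̂, B = 1σ̂–2σ̂, A = 2σ̂–3σ̂, * = beyond 3σ̂; sign = side of CL): 1:-C, 2:-C, 3:+B, 4:+C, 5:+C, 6:-C, 7:-C, 8:+C, 9:+C, 10:-C
No rule fires across all 10 points.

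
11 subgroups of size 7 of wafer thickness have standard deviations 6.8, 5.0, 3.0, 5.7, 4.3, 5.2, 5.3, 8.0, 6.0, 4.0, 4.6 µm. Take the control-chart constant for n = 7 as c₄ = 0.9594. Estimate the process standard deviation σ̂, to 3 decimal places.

5.486

s̄ = (6.8 + 5.0 + 3.0 + 5.7 + 4.3 + 5.2 + 5.3 + 8.0 + 6.0 + 4.0 + 4.6) / 11 = 5.2636
σ̂ = s̄ / c₄ = 5.2636 / 0.9594 = 5.4864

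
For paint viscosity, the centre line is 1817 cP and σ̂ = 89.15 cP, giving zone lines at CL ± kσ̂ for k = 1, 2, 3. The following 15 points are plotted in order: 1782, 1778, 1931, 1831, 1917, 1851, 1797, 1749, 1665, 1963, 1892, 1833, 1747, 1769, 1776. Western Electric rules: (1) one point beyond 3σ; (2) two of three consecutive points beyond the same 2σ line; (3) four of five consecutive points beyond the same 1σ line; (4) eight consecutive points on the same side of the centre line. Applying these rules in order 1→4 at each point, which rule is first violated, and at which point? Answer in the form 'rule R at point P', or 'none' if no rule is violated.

none

Zone of each point (C = within 1σ̂, B = 1σ̂–2σ̂, A = 2σ̂–3σ̂, * = beyond 3σ̂; sign = side of CL): 1:-C, 2:-C, 3:+B, 4:+C, 5:+B, 6:+C, 7:-C, 8:-C, 9:-B, 10:+B, 11:+C, 12:+C, 13:-C, 14:-C, 15:-C
No rule fires across all 15 points.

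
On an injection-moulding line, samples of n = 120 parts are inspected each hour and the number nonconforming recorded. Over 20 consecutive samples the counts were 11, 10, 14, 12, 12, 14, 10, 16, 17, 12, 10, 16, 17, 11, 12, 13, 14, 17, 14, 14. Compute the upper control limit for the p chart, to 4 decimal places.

p̄ = Σdᵢ / (k·n) = 266 / (20 × 120) = 0.11083
UCL = p̄ + 3·√(p̄(1−p̄)/n) = 0.11083 + 3 × √(0.11083×0.88917/120) = 0.11083 + 3 × 0.02866 = 0.19681

0.1968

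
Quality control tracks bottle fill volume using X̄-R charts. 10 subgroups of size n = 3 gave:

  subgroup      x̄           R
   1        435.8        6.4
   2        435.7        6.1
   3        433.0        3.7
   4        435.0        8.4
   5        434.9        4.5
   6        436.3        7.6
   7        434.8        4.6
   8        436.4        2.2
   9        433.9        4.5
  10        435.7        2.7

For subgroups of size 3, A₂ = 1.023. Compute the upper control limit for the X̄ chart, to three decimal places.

440.337

X̄̄ = (435.8 + 435.7 + 433.0 + 435.0 + 434.9 + 436.3 + 434.8 + 436.4 + 433.9 + 435.7) / 10 = 4351.5000 / 10 = 435.1500
R̄ = (6.4 + 6.1 + 3.7 + 8.4 + 4.5 + 7.6 + 4.6 + 2.2 + 4.5 + 2.7) / 10 = 50.7000 / 10 = 5.0700
UCL = X̄̄ + A₂·R̄ = 435.1500 + 1.023 × 5.0700 = 440.3366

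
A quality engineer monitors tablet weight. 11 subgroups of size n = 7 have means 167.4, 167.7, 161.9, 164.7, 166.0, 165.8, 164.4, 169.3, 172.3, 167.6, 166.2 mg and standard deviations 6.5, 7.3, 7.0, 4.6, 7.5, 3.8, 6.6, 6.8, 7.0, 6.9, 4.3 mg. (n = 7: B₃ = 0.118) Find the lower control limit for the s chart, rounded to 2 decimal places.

0.73

s̄ = (6.5 + 7.3 + 7.0 + 4.6 + 7.5 + 3.8 + 6.6 + 6.8 + 7.0 + 6.9 + 4.3) / 11 = 6.2091
LCL_s = B₃·s̄ = 0.118 × 6.2091 = 0.7327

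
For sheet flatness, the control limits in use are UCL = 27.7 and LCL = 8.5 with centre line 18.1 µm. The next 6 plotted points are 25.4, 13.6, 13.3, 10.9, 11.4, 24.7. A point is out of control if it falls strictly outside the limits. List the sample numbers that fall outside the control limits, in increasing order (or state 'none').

none

All 6 points lie within [8.5, 27.7].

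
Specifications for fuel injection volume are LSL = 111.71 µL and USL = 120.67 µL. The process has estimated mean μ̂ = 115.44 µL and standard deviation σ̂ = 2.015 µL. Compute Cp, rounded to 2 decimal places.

Cp = (USL − LSL) / (6σ̂) = (120.67 − 111.71) / (6 × 2.015) = 8.9600 / 12.0900 = 0.7411

0.74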